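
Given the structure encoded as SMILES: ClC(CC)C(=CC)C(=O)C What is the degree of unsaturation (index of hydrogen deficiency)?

2

Degree of unsaturation = (number of rings) + (number of π bonds).
Ring closures in the SMILES: 0.
π bonds: 2 double bonds (each 1 DoU) → 2 DoU from unsaturation.
Total DoU = 0 + 2 = 2.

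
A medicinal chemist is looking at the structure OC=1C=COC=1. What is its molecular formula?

Walk through each heavy atom and fill implicit hydrogens from standard valence (C 4, N 3, O 2, S 2, halogen 1):
  atom 1: O, bond orders sum to 1 (valence 2) → 1 H
  atom 2: C, bond orders sum to 4 (valence 4) → 0 H
  atom 3: C, bond orders sum to 3 (valence 4) → 1 H
  atom 4: C, bond orders sum to 3 (valence 4) → 1 H
  atom 5: O, bond orders sum to 2 (valence 2) → 0 H
  atom 6: C, bond orders sum to 3 (valence 4) → 1 H
Totals → C:4, H:4, O:2.
In Hill order: C4H4O2.

C4H4O2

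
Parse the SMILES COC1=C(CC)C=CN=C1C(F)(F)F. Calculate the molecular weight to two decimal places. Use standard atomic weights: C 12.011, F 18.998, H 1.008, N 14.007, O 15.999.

205.18 g/mol

First, the molecular formula is C9H10F3NO (counting implicit H from valence).
  C: 9 × 12.011 = 108.099
  F: 3 × 18.998 = 56.994
  H: 10 × 1.008 = 10.080
  N: 1 × 14.007 = 14.007
  O: 1 × 15.999 = 15.999
Sum: 9×12.011 + 3×18.998 + 10×1.008 + 1×14.007 + 1×15.999 = 205.179 → 205.18 g/mol.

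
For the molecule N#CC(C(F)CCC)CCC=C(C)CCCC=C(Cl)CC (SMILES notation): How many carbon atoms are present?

18

Count every carbon token in the SMILES (each C, including those in ring-closure positions and inside branches).
Carbon count: 18.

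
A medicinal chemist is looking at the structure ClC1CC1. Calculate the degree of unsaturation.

Degree of unsaturation = (number of rings) + (number of π bonds).
Ring closures in the SMILES: 1.
π bonds: none → 0 DoU from unsaturation.
Total DoU = 1 + 0 = 1.

1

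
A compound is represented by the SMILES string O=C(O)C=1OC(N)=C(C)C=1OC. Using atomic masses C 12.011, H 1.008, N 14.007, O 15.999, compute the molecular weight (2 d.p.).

171.15 g/mol

First, the molecular formula is C7H9NO4 (counting implicit H from valence).
  C: 7 × 12.011 = 84.077
  H: 9 × 1.008 = 9.072
  N: 1 × 14.007 = 14.007
  O: 4 × 15.999 = 63.996
Sum: 7×12.011 + 9×1.008 + 1×14.007 + 4×15.999 = 171.152 → 171.15 g/mol.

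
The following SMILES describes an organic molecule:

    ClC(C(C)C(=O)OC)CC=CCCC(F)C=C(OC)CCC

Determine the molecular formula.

C17H28ClFO3

Walk through each heavy atom and fill implicit hydrogens from standard valence (C 4, N 3, O 2, S 2, halogen 1):
  atom 1: Cl (halogen, monovalent) → 0 H
  atom 2: C, bond orders sum to 3 (valence 4) → 1 H
  atom 3: C, bond orders sum to 3 (valence 4) → 1 H
  atom 4: C, bond orders sum to 1 (valence 4) → 3 H
  atom 5: C, bond orders sum to 4 (valence 4) → 0 H
  atom 6: O, bond orders sum to 2 (valence 2) → 0 H
  atom 7: O, bond orders sum to 2 (valence 2) → 0 H
  atom 8: C, bond orders sum to 1 (valence 4) → 3 H
  atom 9: C, bond orders sum to 2 (valence 4) → 2 H
  atom 10: C, bond orders sum to 3 (valence 4) → 1 H
  atom 11: C, bond orders sum to 3 (valence 4) → 1 H
  atom 12: C, bond orders sum to 2 (valence 4) → 2 H
  atom 13: C, bond orders sum to 2 (valence 4) → 2 H
  atom 14: C, bond orders sum to 3 (valence 4) → 1 H
  atom 15: F (halogen, monovalent) → 0 H
  atom 16: C, bond orders sum to 3 (valence 4) → 1 H
  atom 17: C, bond orders sum to 4 (valence 4) → 0 H
  atom 18: O, bond orders sum to 2 (valence 2) → 0 H
  atom 19: C, bond orders sum to 1 (valence 4) → 3 H
  atom 20: C, bond orders sum to 2 (valence 4) → 2 H
  atom 21: C, bond orders sum to 2 (valence 4) → 2 H
  atom 22: C, bond orders sum to 1 (valence 4) → 3 H
Totals → C:17, H:28, Cl:1, F:1, O:3.
In Hill order: C17H28ClFO3.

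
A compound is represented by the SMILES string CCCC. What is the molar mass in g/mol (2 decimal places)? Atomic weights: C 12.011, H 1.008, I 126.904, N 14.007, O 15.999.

58.12 g/mol

First, the molecular formula is C4H10 (counting implicit H from valence).
  C: 4 × 12.011 = 48.044
  H: 10 × 1.008 = 10.080
Sum: 4×12.011 + 10×1.008 = 58.124 → 58.12 g/mol.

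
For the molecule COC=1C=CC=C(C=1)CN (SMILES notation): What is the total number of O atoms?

1

Scan the SMILES for O atoms (remember two-letter symbols like Cl and Br are single atoms).
Oxygen count: 1.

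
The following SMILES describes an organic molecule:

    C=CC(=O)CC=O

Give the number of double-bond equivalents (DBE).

Molecular formula: C5H6O2.
DoU = (2C + 2 + N − H − X) / 2, where X is the halogen count and O/S are ignored.
    = (2·5 + 2 + 0 − 6 − 0) / 2 = 6 / 2 = 3.

3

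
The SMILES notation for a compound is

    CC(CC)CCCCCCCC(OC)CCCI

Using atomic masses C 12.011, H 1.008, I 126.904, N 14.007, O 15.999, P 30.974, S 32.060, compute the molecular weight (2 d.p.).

368.34 g/mol

First, the molecular formula is C16H33IO (counting implicit H from valence).
  C: 16 × 12.011 = 192.176
  H: 33 × 1.008 = 33.264
  I: 1 × 126.904 = 126.904
  O: 1 × 15.999 = 15.999
Sum: 16×12.011 + 33×1.008 + 1×126.904 + 1×15.999 = 368.343 → 368.34 g/mol.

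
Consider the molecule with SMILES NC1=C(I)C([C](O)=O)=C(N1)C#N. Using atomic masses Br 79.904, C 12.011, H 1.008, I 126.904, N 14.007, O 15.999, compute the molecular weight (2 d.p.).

277.02 g/mol

First, the molecular formula is C6H4IN3O2 (counting implicit H from valence).
  C: 6 × 12.011 = 72.066
  H: 4 × 1.008 = 4.032
  I: 1 × 126.904 = 126.904
  N: 3 × 14.007 = 42.021
  O: 2 × 15.999 = 31.998
Sum: 6×12.011 + 4×1.008 + 1×126.904 + 3×14.007 + 2×15.999 = 277.021 → 277.02 g/mol.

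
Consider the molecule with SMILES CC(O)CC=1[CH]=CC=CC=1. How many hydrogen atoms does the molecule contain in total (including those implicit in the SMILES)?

12

Walk through each heavy atom and fill implicit hydrogens from standard valence (C 4, N 3, O 2, S 2, halogen 1):
  atom 1: C, bond orders sum to 1 (valence 4) → 3 H
  atom 2: C, bond orders sum to 3 (valence 4) → 1 H
  atom 3: O, bond orders sum to 1 (valence 2) → 1 H
  atom 4: C, bond orders sum to 2 (valence 4) → 2 H
  atom 5: C, bond orders sum to 4 (valence 4) → 0 H
  atom 6: C with explicit H count 1
  atom 7: C, bond orders sum to 3 (valence 4) → 1 H
  atom 8: C, bond orders sum to 3 (valence 4) → 1 H
  atom 9: C, bond orders sum to 3 (valence 4) → 1 H
  atom 10: C, bond orders sum to 3 (valence 4) → 1 H
Total hydrogens: 12.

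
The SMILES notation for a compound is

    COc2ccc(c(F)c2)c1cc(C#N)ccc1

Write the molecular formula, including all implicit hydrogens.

C14H10FNO

Walk through each heavy atom and fill implicit hydrogens from standard valence (C 4, N 3, O 2, S 2, halogen 1); for lowercase aromatic atoms, an aromatic c carries 1 H when it has two neighbours and 0 H with three, and aromatic n carries 0 H:
  atom 1: C, bond orders sum to 1 (valence 4) → 3 H
  atom 2: O, bond orders sum to 2 (valence 2) → 0 H
  atom 3: aromatic c, 3 neighbours → 0 H
  atom 4: aromatic c, 2 neighbours → 1 H
  atom 5: aromatic c, 2 neighbours → 1 H
  atom 6: aromatic c, 3 neighbours → 0 H
  atom 7: aromatic c, 3 neighbours → 0 H
  atom 8: F (halogen, monovalent) → 0 H
  atom 9: aromatic c, 2 neighbours → 1 H
  atom 10: aromatic c, 3 neighbours → 0 H
  atom 11: aromatic c, 2 neighbours → 1 H
  atom 12: aromatic c, 3 neighbours → 0 H
  atom 13: C, bond orders sum to 4 (valence 4) → 0 H
  atom 14: N, bond orders sum to 3 (valence 3) → 0 H
  atom 15: aromatic c, 2 neighbours → 1 H
  atom 16: aromatic c, 2 neighbours → 1 H
  atom 17: aromatic c, 2 neighbours → 1 H
Totals → C:14, H:10, F:1, N:1, O:1.
In Hill order: C14H10FNO.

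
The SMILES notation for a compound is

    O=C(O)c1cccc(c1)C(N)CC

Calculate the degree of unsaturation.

Molecular formula: C10H13NO2.
DoU = (2C + 2 + N − H − X) / 2, where X is the halogen count and O/S are ignored.
    = (2·10 + 2 + 1 − 13 − 0) / 2 = 10 / 2 = 5.

5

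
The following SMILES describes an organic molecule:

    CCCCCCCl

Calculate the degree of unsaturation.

Molecular formula: C6H13Cl.
DoU = (2C + 2 + N − H − X) / 2, where X is the halogen count and O/S are ignored.
    = (2·6 + 2 + 0 − 13 − 1) / 2 = 0 / 2 = 0.

0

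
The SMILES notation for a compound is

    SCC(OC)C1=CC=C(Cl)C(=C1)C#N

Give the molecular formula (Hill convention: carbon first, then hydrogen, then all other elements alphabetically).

C10H10ClNOS

Walk through each heavy atom and fill implicit hydrogens from standard valence (C 4, N 3, O 2, S 2, halogen 1):
  atom 1: S, bond orders sum to 1 (valence 2) → 1 H
  atom 2: C, bond orders sum to 2 (valence 4) → 2 H
  atom 3: C, bond orders sum to 3 (valence 4) → 1 H
  atom 4: O, bond orders sum to 2 (valence 2) → 0 H
  atom 5: C, bond orders sum to 1 (valence 4) → 3 H
  atom 6: C, bond orders sum to 4 (valence 4) → 0 H
  atom 7: C, bond orders sum to 3 (valence 4) → 1 H
  atom 8: C, bond orders sum to 3 (valence 4) → 1 H
  atom 9: C, bond orders sum to 4 (valence 4) → 0 H
  atom 10: Cl (halogen, monovalent) → 0 H
  atom 11: C, bond orders sum to 4 (valence 4) → 0 H
  atom 12: C, bond orders sum to 3 (valence 4) → 1 H
  atom 13: C, bond orders sum to 4 (valence 4) → 0 H
  atom 14: N, bond orders sum to 3 (valence 3) → 0 H
Totals → C:10, H:10, Cl:1, N:1, O:1, S:1.
In Hill order: C10H10ClNOS.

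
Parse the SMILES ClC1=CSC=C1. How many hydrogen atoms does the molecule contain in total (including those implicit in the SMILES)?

Walk through each heavy atom and fill implicit hydrogens from standard valence (C 4, N 3, O 2, S 2, halogen 1):
  atom 1: Cl (halogen, monovalent) → 0 H
  atom 2: C, bond orders sum to 4 (valence 4) → 0 H
  atom 3: C, bond orders sum to 3 (valence 4) → 1 H
  atom 4: S, bond orders sum to 2 (valence 2) → 0 H
  atom 5: C, bond orders sum to 3 (valence 4) → 1 H
  atom 6: C, bond orders sum to 3 (valence 4) → 1 H
Total hydrogens: 3.

3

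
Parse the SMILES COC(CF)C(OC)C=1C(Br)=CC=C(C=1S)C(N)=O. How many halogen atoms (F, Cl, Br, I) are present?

Halogen atoms appear at heavy-atom positions 5, 11 (1×Br, 1×F).
Other groups present: 1 amide, 2 ether, 1 thiol.
Halogen count: 2.

2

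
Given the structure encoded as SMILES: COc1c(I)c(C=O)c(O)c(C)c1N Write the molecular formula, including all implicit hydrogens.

C9H10INO3

Walk through each heavy atom and fill implicit hydrogens from standard valence (C 4, N 3, O 2, S 2, halogen 1); for lowercase aromatic atoms, an aromatic c carries 1 H when it has two neighbours and 0 H with three, and aromatic n carries 0 H:
  atom 1: C, bond orders sum to 1 (valence 4) → 3 H
  atom 2: O, bond orders sum to 2 (valence 2) → 0 H
  atom 3: aromatic c, 3 neighbours → 0 H
  atom 4: aromatic c, 3 neighbours → 0 H
  atom 5: I (halogen, monovalent) → 0 H
  atom 6: aromatic c, 3 neighbours → 0 H
  atom 7: C, bond orders sum to 3 (valence 4) → 1 H
  atom 8: O, bond orders sum to 2 (valence 2) → 0 H
  atom 9: aromatic c, 3 neighbours → 0 H
  atom 10: O, bond orders sum to 1 (valence 2) → 1 H
  atom 11: aromatic c, 3 neighbours → 0 H
  atom 12: C, bond orders sum to 1 (valence 4) → 3 H
  atom 13: aromatic c, 3 neighbours → 0 H
  atom 14: N, bond orders sum to 1 (valence 3) → 2 H
Totals → C:9, H:10, I:1, N:1, O:3.
In Hill order: C9H10INO3.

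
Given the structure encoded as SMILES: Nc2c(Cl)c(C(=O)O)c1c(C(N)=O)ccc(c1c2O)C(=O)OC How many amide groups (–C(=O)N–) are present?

The amide motif appears at heavy-atom position 11 in the SMILES.
Other groups present: 1 carboxylic acid, 1 ester, 1 hydroxyl, 1 primary amine.
Amide count: 1.

1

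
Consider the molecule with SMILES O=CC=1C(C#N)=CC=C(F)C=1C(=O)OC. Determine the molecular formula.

Walk through each heavy atom and fill implicit hydrogens from standard valence (C 4, N 3, O 2, S 2, halogen 1):
  atom 1: O, bond orders sum to 2 (valence 2) → 0 H
  atom 2: C, bond orders sum to 3 (valence 4) → 1 H
  atom 3: C, bond orders sum to 4 (valence 4) → 0 H
  atom 4: C, bond orders sum to 4 (valence 4) → 0 H
  atom 5: C, bond orders sum to 4 (valence 4) → 0 H
  atom 6: N, bond orders sum to 3 (valence 3) → 0 H
  atom 7: C, bond orders sum to 3 (valence 4) → 1 H
  atom 8: C, bond orders sum to 3 (valence 4) → 1 H
  atom 9: C, bond orders sum to 4 (valence 4) → 0 H
  atom 10: F (halogen, monovalent) → 0 H
  atom 11: C, bond orders sum to 4 (valence 4) → 0 H
  atom 12: C, bond orders sum to 4 (valence 4) → 0 H
  atom 13: O, bond orders sum to 2 (valence 2) → 0 H
  atom 14: O, bond orders sum to 2 (valence 2) → 0 H
  atom 15: C, bond orders sum to 1 (valence 4) → 3 H
Totals → C:10, H:6, F:1, N:1, O:3.
In Hill order: C10H6FNO3.

C10H6FNO3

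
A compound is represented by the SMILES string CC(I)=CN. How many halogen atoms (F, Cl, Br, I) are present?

1

Halogen atoms appear at heavy-atom position 3 (1×I).
Other groups present: 1 alkene, 1 primary amine.
Halogen count: 1.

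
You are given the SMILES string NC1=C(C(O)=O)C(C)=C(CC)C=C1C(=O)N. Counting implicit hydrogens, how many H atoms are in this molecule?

14

Walk through each heavy atom and fill implicit hydrogens from standard valence (C 4, N 3, O 2, S 2, halogen 1):
  atom 1: N, bond orders sum to 1 (valence 3) → 2 H
  atom 2: C, bond orders sum to 4 (valence 4) → 0 H
  atom 3: C, bond orders sum to 4 (valence 4) → 0 H
  atom 4: C, bond orders sum to 4 (valence 4) → 0 H
  atom 5: O, bond orders sum to 1 (valence 2) → 1 H
  atom 6: O, bond orders sum to 2 (valence 2) → 0 H
  atom 7: C, bond orders sum to 4 (valence 4) → 0 H
  atom 8: C, bond orders sum to 1 (valence 4) → 3 H
  atom 9: C, bond orders sum to 4 (valence 4) → 0 H
  atom 10: C, bond orders sum to 2 (valence 4) → 2 H
  atom 11: C, bond orders sum to 1 (valence 4) → 3 H
  atom 12: C, bond orders sum to 3 (valence 4) → 1 H
  atom 13: C, bond orders sum to 4 (valence 4) → 0 H
  atom 14: C, bond orders sum to 4 (valence 4) → 0 H
  atom 15: O, bond orders sum to 2 (valence 2) → 0 H
  atom 16: N, bond orders sum to 1 (valence 3) → 2 H
Total hydrogens: 14.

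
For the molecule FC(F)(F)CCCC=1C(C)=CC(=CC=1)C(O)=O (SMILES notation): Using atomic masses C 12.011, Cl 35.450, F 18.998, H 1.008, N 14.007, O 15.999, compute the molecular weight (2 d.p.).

First, the molecular formula is C12H13F3O2 (counting implicit H from valence).
  C: 12 × 12.011 = 144.132
  F: 3 × 18.998 = 56.994
  H: 13 × 1.008 = 13.104
  O: 2 × 15.999 = 31.998
Sum: 12×12.011 + 3×18.998 + 13×1.008 + 2×15.999 = 246.228 → 246.23 g/mol.

246.23 g/mol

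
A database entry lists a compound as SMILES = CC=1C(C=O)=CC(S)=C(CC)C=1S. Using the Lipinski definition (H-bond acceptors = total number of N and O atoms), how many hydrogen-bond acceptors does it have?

N atoms: 0; O atoms: 1.
Lipinski HBA = 0 + 1 = 1.

1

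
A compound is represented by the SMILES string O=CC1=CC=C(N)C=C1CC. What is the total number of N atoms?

1

Scan the SMILES for N atoms (remember two-letter symbols like Cl and Br are single atoms).
Nitrogen count: 1.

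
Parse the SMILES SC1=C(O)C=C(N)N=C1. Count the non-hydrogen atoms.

9

Every atom symbol written in the SMILES (organic subset) is one heavy atom; implicit H are not written.
Heavy atoms by element → C:5, N:2, O:1, S:1.
Total: 9.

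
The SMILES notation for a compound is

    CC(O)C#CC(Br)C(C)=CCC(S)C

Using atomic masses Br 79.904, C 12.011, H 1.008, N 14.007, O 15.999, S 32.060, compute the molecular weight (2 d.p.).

First, the molecular formula is C11H17BrOS (counting implicit H from valence).
  Br: 1 × 79.904 = 79.904
  C: 11 × 12.011 = 132.121
  H: 17 × 1.008 = 17.136
  O: 1 × 15.999 = 15.999
  S: 1 × 32.060 = 32.060
Sum: 1×79.904 + 11×12.011 + 17×1.008 + 1×15.999 + 1×32.060 = 277.220 → 277.22 g/mol.

277.22 g/mol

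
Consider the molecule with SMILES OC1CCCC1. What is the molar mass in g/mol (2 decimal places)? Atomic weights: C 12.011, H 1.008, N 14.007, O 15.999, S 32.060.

First, the molecular formula is C5H10O (counting implicit H from valence).
  C: 5 × 12.011 = 60.055
  H: 10 × 1.008 = 10.080
  O: 1 × 15.999 = 15.999
Sum: 5×12.011 + 10×1.008 + 1×15.999 = 86.134 → 86.13 g/mol.

86.13 g/mol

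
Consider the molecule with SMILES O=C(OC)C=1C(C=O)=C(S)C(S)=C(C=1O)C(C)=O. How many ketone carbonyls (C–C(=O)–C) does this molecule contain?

1

The ketone motif appears at heavy-atom position 16 in the SMILES.
Other groups present: 1 aldehyde, 1 ester, 1 hydroxyl, 2 thiol.
Ketone count: 1.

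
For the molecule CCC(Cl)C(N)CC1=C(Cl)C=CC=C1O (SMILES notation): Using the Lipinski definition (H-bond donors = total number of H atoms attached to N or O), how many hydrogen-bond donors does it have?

3

Donors: find every N or O and count the H atoms it carries.
  atom 6 (N): bond orders sum to 1 → 2 H
  atom 15 (O): bond orders sum to 1 → 1 H
Lipinski HBD = 3.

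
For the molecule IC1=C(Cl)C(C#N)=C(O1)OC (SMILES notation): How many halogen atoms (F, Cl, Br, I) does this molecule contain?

2

Halogen atoms appear at heavy-atom positions 1, 4 (1×Cl, 1×I).
Other groups present: 1 ether, 1 nitrile.
Halogen count: 2.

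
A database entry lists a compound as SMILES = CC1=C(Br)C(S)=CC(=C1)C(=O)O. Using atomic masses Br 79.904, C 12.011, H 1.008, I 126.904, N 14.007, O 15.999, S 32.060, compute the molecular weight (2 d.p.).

247.11 g/mol

First, the molecular formula is C8H7BrO2S (counting implicit H from valence).
  Br: 1 × 79.904 = 79.904
  C: 8 × 12.011 = 96.088
  H: 7 × 1.008 = 7.056
  O: 2 × 15.999 = 31.998
  S: 1 × 32.060 = 32.060
Sum: 1×79.904 + 8×12.011 + 7×1.008 + 2×15.999 + 1×32.060 = 247.106 → 247.11 g/mol.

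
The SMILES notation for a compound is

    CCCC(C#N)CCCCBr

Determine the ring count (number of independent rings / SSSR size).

0

In SMILES, each pair of matching ring-closure digits denotes one ring-closing bond; the number of such bonds equals the number of independent rings.
Ring-closure bonds here: 0.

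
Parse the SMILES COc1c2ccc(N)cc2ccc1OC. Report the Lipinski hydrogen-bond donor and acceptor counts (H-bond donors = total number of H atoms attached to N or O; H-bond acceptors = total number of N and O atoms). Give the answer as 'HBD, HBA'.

Donors: find every N or O and count the H atoms it carries.
  atom 2 (O): bond orders sum to 2 → 0 H
  atom 8 (N): bond orders sum to 1 → 2 H
  atom 14 (O): bond orders sum to 2 → 0 H
Lipinski HBD = 2.
Acceptors: N atoms = 1, O atoms = 2 → HBA = 3.

2, 3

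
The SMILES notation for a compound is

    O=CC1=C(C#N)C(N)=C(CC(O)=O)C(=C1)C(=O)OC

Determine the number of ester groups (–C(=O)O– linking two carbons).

The ester motif appears at heavy-atom position 16 in the SMILES.
Other groups present: 1 aldehyde, 1 carboxylic acid, 1 nitrile, 1 primary amine.
Ester count: 1.

1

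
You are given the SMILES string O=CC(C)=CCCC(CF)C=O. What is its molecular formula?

C9H13FO2

Walk through each heavy atom and fill implicit hydrogens from standard valence (C 4, N 3, O 2, S 2, halogen 1):
  atom 1: O, bond orders sum to 2 (valence 2) → 0 H
  atom 2: C, bond orders sum to 3 (valence 4) → 1 H
  atom 3: C, bond orders sum to 4 (valence 4) → 0 H
  atom 4: C, bond orders sum to 1 (valence 4) → 3 H
  atom 5: C, bond orders sum to 3 (valence 4) → 1 H
  atom 6: C, bond orders sum to 2 (valence 4) → 2 H
  atom 7: C, bond orders sum to 2 (valence 4) → 2 H
  atom 8: C, bond orders sum to 3 (valence 4) → 1 H
  atom 9: C, bond orders sum to 2 (valence 4) → 2 H
  atom 10: F (halogen, monovalent) → 0 H
  atom 11: C, bond orders sum to 3 (valence 4) → 1 H
  atom 12: O, bond orders sum to 2 (valence 2) → 0 H
Totals → C:9, H:13, F:1, O:2.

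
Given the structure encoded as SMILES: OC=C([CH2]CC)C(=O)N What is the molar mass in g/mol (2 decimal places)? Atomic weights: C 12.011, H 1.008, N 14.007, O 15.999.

129.16 g/mol

First, the molecular formula is C6H11NO2 (counting implicit H from valence).
  C: 6 × 12.011 = 72.066
  H: 11 × 1.008 = 11.088
  N: 1 × 14.007 = 14.007
  O: 2 × 15.999 = 31.998
Sum: 6×12.011 + 11×1.008 + 1×14.007 + 2×15.999 = 129.159 → 129.16 g/mol.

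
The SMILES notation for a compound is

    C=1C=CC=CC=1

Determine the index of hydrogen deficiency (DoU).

4

Degree of unsaturation = (number of rings) + (number of π bonds).
Ring closures in the SMILES: 1.
π bonds: 3 double bonds (each 1 DoU) → 3 DoU from unsaturation.
Total DoU = 1 + 3 = 4.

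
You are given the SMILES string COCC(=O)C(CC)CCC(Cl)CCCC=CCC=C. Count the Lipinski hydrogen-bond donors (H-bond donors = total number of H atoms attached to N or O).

0

Donors: find every N or O and count the H atoms it carries.
  atom 2 (O): bond orders sum to 2 → 0 H
  atom 5 (O): bond orders sum to 2 → 0 H
Lipinski HBD = 0.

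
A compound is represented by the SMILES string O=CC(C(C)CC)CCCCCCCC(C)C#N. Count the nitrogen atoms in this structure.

1

Scan the SMILES for N atoms (remember two-letter symbols like Cl and Br are single atoms).
Nitrogen count: 1.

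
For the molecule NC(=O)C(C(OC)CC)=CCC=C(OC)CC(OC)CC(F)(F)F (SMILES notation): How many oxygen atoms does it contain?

Scan the SMILES for O atoms (remember two-letter symbols like Cl and Br are single atoms).
Oxygen count: 4.

4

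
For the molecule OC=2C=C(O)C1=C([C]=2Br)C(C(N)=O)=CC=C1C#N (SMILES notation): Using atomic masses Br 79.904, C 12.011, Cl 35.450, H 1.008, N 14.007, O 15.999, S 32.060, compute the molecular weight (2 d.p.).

First, the molecular formula is C12H7BrN2O3 (counting implicit H from valence).
  Br: 1 × 79.904 = 79.904
  C: 12 × 12.011 = 144.132
  H: 7 × 1.008 = 7.056
  N: 2 × 14.007 = 28.014
  O: 3 × 15.999 = 47.997
Sum: 1×79.904 + 12×12.011 + 7×1.008 + 2×14.007 + 3×15.999 = 307.103 → 307.10 g/mol.

307.10 g/mol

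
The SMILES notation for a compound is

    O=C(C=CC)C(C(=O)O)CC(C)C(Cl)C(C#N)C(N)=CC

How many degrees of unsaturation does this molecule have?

Degree of unsaturation = (number of rings) + (number of π bonds).
Ring closures in the SMILES: 0.
π bonds: 4 double bonds (each 1 DoU), 1 triple bond (each 2 DoU) → 6 DoU from unsaturation.
Total DoU = 0 + 6 = 6.

6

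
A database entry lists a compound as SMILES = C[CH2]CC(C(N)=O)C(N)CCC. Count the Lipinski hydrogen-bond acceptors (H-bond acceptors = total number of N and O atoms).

3

N atoms: 2; O atoms: 1.
Lipinski HBA = 2 + 1 = 3.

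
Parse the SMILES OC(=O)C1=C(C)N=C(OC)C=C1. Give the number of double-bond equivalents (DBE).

Molecular formula: C8H9NO3.
DoU = (2C + 2 + N − H − X) / 2, where X is the halogen count and O/S are ignored.
    = (2·8 + 2 + 1 − 9 − 0) / 2 = 10 / 2 = 5.

5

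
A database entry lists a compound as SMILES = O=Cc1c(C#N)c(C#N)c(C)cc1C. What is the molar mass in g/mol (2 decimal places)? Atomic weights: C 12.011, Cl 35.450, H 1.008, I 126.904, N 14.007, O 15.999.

184.20 g/mol

First, the molecular formula is C11H8N2O (counting implicit H from valence).
  C: 11 × 12.011 = 132.121
  H: 8 × 1.008 = 8.064
  N: 2 × 14.007 = 28.014
  O: 1 × 15.999 = 15.999
Sum: 11×12.011 + 8×1.008 + 2×14.007 + 1×15.999 = 184.198 → 184.20 g/mol.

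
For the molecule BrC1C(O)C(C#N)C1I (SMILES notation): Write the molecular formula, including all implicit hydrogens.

Walk through each heavy atom and fill implicit hydrogens from standard valence (C 4, N 3, O 2, S 2, halogen 1):
  atom 1: Br (halogen, monovalent) → 0 H
  atom 2: C, bond orders sum to 3 (valence 4) → 1 H
  atom 3: C, bond orders sum to 3 (valence 4) → 1 H
  atom 4: O, bond orders sum to 1 (valence 2) → 1 H
  atom 5: C, bond orders sum to 3 (valence 4) → 1 H
  atom 6: C, bond orders sum to 4 (valence 4) → 0 H
  atom 7: N, bond orders sum to 3 (valence 3) → 0 H
  atom 8: C, bond orders sum to 3 (valence 4) → 1 H
  atom 9: I (halogen, monovalent) → 0 H
Totals → C:5, H:5, Br:1, I:1, N:1, O:1.
In Hill order: C5H5BrINO.

C5H5BrINO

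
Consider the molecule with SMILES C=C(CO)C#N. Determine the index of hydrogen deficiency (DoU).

3

Molecular formula: C4H5NO.
DoU = (2C + 2 + N − H − X) / 2, where X is the halogen count and O/S are ignored.
    = (2·4 + 2 + 1 − 5 − 0) / 2 = 6 / 2 = 3.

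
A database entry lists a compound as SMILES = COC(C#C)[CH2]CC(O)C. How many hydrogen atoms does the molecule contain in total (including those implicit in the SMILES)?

Walk through each heavy atom and fill implicit hydrogens from standard valence (C 4, N 3, O 2, S 2, halogen 1):
  atom 1: C, bond orders sum to 1 (valence 4) → 3 H
  atom 2: O, bond orders sum to 2 (valence 2) → 0 H
  atom 3: C, bond orders sum to 3 (valence 4) → 1 H
  atom 4: C, bond orders sum to 4 (valence 4) → 0 H
  atom 5: C, bond orders sum to 3 (valence 4) → 1 H
  atom 6: C with explicit H count 2
  atom 7: C, bond orders sum to 2 (valence 4) → 2 H
  atom 8: C, bond orders sum to 3 (valence 4) → 1 H
  atom 9: O, bond orders sum to 1 (valence 2) → 1 H
  atom 10: C, bond orders sum to 1 (valence 4) → 3 H
Total hydrogens: 14.

14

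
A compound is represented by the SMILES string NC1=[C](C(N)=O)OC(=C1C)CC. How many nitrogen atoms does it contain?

2

Scan the SMILES for N atoms (remember two-letter symbols like Cl and Br are single atoms).
Nitrogen count: 2.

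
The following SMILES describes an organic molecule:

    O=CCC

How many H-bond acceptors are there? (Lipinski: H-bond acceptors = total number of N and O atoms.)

1

N atoms: 0; O atoms: 1.
Lipinski HBA = 0 + 1 = 1.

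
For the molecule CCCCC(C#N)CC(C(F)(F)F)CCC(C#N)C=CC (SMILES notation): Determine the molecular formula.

C16H23F3N2

Walk through each heavy atom and fill implicit hydrogens from standard valence (C 4, N 3, O 2, S 2, halogen 1):
  atom 1: C, bond orders sum to 1 (valence 4) → 3 H
  atom 2: C, bond orders sum to 2 (valence 4) → 2 H
  atom 3: C, bond orders sum to 2 (valence 4) → 2 H
  atom 4: C, bond orders sum to 2 (valence 4) → 2 H
  atom 5: C, bond orders sum to 3 (valence 4) → 1 H
  atom 6: C, bond orders sum to 4 (valence 4) → 0 H
  atom 7: N, bond orders sum to 3 (valence 3) → 0 H
  atom 8: C, bond orders sum to 2 (valence 4) → 2 H
  atom 9: C, bond orders sum to 3 (valence 4) → 1 H
  atom 10: C, bond orders sum to 4 (valence 4) → 0 H
  atom 11: F (halogen, monovalent) → 0 H
  atom 12: F (halogen, monovalent) → 0 H
  atom 13: F (halogen, monovalent) → 0 H
  atom 14: C, bond orders sum to 2 (valence 4) → 2 H
  atom 15: C, bond orders sum to 2 (valence 4) → 2 H
  atom 16: C, bond orders sum to 3 (valence 4) → 1 H
  atom 17: C, bond orders sum to 4 (valence 4) → 0 H
  atom 18: N, bond orders sum to 3 (valence 3) → 0 H
  atom 19: C, bond orders sum to 3 (valence 4) → 1 H
  atom 20: C, bond orders sum to 3 (valence 4) → 1 H
  atom 21: C, bond orders sum to 1 (valence 4) → 3 H
Totals → C:16, H:23, F:3, N:2.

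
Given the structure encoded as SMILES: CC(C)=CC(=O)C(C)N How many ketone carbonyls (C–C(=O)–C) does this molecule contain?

The ketone motif appears at heavy-atom position 5 in the SMILES.
Other groups present: 1 alkene, 1 primary amine.
Ketone count: 1.

1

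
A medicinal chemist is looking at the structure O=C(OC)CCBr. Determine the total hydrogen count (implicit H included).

Walk through each heavy atom and fill implicit hydrogens from standard valence (C 4, N 3, O 2, S 2, halogen 1):
  atom 1: O, bond orders sum to 2 (valence 2) → 0 H
  atom 2: C, bond orders sum to 4 (valence 4) → 0 H
  atom 3: O, bond orders sum to 2 (valence 2) → 0 H
  atom 4: C, bond orders sum to 1 (valence 4) → 3 H
  atom 5: C, bond orders sum to 2 (valence 4) → 2 H
  atom 6: C, bond orders sum to 2 (valence 4) → 2 H
  atom 7: Br (halogen, monovalent) → 0 H
Total hydrogens: 7.

7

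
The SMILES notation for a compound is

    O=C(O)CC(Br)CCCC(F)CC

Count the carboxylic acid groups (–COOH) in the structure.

1

The carboxylic acid motif appears at heavy-atom position 2 in the SMILES.
Carboxylic acid count: 1.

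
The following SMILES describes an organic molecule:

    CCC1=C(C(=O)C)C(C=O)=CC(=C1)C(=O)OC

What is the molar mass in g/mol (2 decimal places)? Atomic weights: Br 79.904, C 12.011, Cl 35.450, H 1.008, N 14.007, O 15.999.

First, the molecular formula is C13H14O4 (counting implicit H from valence).
  C: 13 × 12.011 = 156.143
  H: 14 × 1.008 = 14.112
  O: 4 × 15.999 = 63.996
Sum: 13×12.011 + 14×1.008 + 4×15.999 = 234.251 → 234.25 g/mol.

234.25 g/mol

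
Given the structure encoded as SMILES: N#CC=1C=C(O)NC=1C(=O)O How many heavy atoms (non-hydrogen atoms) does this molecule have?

Every atom symbol written in the SMILES (organic subset) is one heavy atom; implicit H are not written.
Heavy atoms by element → C:6, N:2, O:3.
Total: 11.

11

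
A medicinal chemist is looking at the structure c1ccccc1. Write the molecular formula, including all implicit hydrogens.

Walk through each heavy atom and fill implicit hydrogens from standard valence (C 4, N 3, O 2, S 2, halogen 1); for lowercase aromatic atoms, an aromatic c carries 1 H when it has two neighbours and 0 H with three, and aromatic n carries 0 H:
  atom 1: aromatic c, 2 neighbours → 1 H
  atom 2: aromatic c, 2 neighbours → 1 H
  atom 3: aromatic c, 2 neighbours → 1 H
  atom 4: aromatic c, 2 neighbours → 1 H
  atom 5: aromatic c, 2 neighbours → 1 H
  atom 6: aromatic c, 2 neighbours → 1 H
Totals → C:6, H:6.

C6H6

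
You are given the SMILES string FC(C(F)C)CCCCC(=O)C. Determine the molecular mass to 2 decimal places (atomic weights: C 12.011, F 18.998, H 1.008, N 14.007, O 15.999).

178.22 g/mol

First, the molecular formula is C9H16F2O (counting implicit H from valence).
  C: 9 × 12.011 = 108.099
  F: 2 × 18.998 = 37.996
  H: 16 × 1.008 = 16.128
  O: 1 × 15.999 = 15.999
Sum: 9×12.011 + 2×18.998 + 16×1.008 + 1×15.999 = 178.222 → 178.22 g/mol.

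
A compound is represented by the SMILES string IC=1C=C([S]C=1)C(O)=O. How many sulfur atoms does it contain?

Scan the SMILES for S atoms (remember two-letter symbols like Cl and Br are single atoms).
Sulfur count: 1.

1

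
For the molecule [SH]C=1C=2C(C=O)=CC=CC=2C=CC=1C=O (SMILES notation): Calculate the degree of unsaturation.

Degree of unsaturation = (number of rings) + (number of π bonds).
Ring closures in the SMILES: 2.
π bonds: 7 double bonds (each 1 DoU) → 7 DoU from unsaturation.
Total DoU = 2 + 7 = 9.

9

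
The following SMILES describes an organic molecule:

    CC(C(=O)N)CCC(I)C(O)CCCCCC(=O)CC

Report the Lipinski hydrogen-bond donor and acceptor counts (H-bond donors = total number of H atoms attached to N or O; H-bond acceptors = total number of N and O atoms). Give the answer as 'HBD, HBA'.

3, 4

Donors: find every N or O and count the H atoms it carries.
  atom 4 (O): bond orders sum to 2 → 0 H
  atom 5 (N): bond orders sum to 1 → 2 H
  atom 11 (O): bond orders sum to 1 → 1 H
  atom 18 (O): bond orders sum to 2 → 0 H
Lipinski HBD = 3.
Acceptors: N atoms = 1, O atoms = 3 → HBA = 4.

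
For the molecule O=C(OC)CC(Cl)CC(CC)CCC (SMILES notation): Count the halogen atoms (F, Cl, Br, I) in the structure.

Halogen atoms appear at heavy-atom position 7 (1×Cl).
Other groups present: 1 ester.
Halogen count: 1.

1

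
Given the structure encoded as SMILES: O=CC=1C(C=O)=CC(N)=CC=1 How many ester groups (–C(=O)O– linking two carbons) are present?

0

Scan the SMILES for the ester motif — none present.
Groups that are present: 2 aldehyde, 1 primary amine.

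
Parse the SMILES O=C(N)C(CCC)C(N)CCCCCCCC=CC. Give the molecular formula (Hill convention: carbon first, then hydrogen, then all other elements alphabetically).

C16H32N2O

Walk through each heavy atom and fill implicit hydrogens from standard valence (C 4, N 3, O 2, S 2, halogen 1):
  atom 1: O, bond orders sum to 2 (valence 2) → 0 H
  atom 2: C, bond orders sum to 4 (valence 4) → 0 H
  atom 3: N, bond orders sum to 1 (valence 3) → 2 H
  atom 4: C, bond orders sum to 3 (valence 4) → 1 H
  atom 5: C, bond orders sum to 2 (valence 4) → 2 H
  atom 6: C, bond orders sum to 2 (valence 4) → 2 H
  atom 7: C, bond orders sum to 1 (valence 4) → 3 H
  atom 8: C, bond orders sum to 3 (valence 4) → 1 H
  atom 9: N, bond orders sum to 1 (valence 3) → 2 H
  atom 10: C, bond orders sum to 2 (valence 4) → 2 H
  atom 11: C, bond orders sum to 2 (valence 4) → 2 H
  atom 12: C, bond orders sum to 2 (valence 4) → 2 H
  atom 13: C, bond orders sum to 2 (valence 4) → 2 H
  atom 14: C, bond orders sum to 2 (valence 4) → 2 H
  atom 15: C, bond orders sum to 2 (valence 4) → 2 H
  atom 16: C, bond orders sum to 2 (valence 4) → 2 H
  atom 17: C, bond orders sum to 3 (valence 4) → 1 H
  atom 18: C, bond orders sum to 3 (valence 4) → 1 H
  atom 19: C, bond orders sum to 1 (valence 4) → 3 H
Totals → C:16, H:32, N:2, O:1.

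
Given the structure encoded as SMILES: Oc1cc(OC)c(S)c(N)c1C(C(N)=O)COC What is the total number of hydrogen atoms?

16

Walk through each heavy atom and fill implicit hydrogens from standard valence (C 4, N 3, O 2, S 2, halogen 1); for lowercase aromatic atoms, an aromatic c carries 1 H when it has two neighbours and 0 H with three, and aromatic n carries 0 H:
  atom 1: O, bond orders sum to 1 (valence 2) → 1 H
  atom 2: aromatic c, 3 neighbours → 0 H
  atom 3: aromatic c, 2 neighbours → 1 H
  atom 4: aromatic c, 3 neighbours → 0 H
  atom 5: O, bond orders sum to 2 (valence 2) → 0 H
  atom 6: C, bond orders sum to 1 (valence 4) → 3 H
  atom 7: aromatic c, 3 neighbours → 0 H
  atom 8: S, bond orders sum to 1 (valence 2) → 1 H
  atom 9: aromatic c, 3 neighbours → 0 H
  atom 10: N, bond orders sum to 1 (valence 3) → 2 H
  atom 11: aromatic c, 3 neighbours → 0 H
  atom 12: C, bond orders sum to 3 (valence 4) → 1 H
  atom 13: C, bond orders sum to 4 (valence 4) → 0 H
  atom 14: N, bond orders sum to 1 (valence 3) → 2 H
  atom 15: O, bond orders sum to 2 (valence 2) → 0 H
  atom 16: C, bond orders sum to 2 (valence 4) → 2 H
  atom 17: O, bond orders sum to 2 (valence 2) → 0 H
  atom 18: C, bond orders sum to 1 (valence 4) → 3 H
Total hydrogens: 16.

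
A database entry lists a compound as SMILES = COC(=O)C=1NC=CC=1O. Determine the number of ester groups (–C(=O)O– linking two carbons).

1

The ester motif appears at heavy-atom position 3 in the SMILES.
Other groups present: 1 hydroxyl.
Ester count: 1.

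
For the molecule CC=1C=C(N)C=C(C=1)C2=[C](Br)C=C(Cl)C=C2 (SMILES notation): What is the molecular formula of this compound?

C13H11BrClN

Walk through each heavy atom and fill implicit hydrogens from standard valence (C 4, N 3, O 2, S 2, halogen 1):
  atom 1: C, bond orders sum to 1 (valence 4) → 3 H
  atom 2: C, bond orders sum to 4 (valence 4) → 0 H
  atom 3: C, bond orders sum to 3 (valence 4) → 1 H
  atom 4: C, bond orders sum to 4 (valence 4) → 0 H
  atom 5: N, bond orders sum to 1 (valence 3) → 2 H
  atom 6: C, bond orders sum to 3 (valence 4) → 1 H
  atom 7: C, bond orders sum to 4 (valence 4) → 0 H
  atom 8: C, bond orders sum to 3 (valence 4) → 1 H
  atom 9: C, bond orders sum to 4 (valence 4) → 0 H
  atom 10: C with explicit H count 0
  atom 11: Br (halogen, monovalent) → 0 H
  atom 12: C, bond orders sum to 3 (valence 4) → 1 H
  atom 13: C, bond orders sum to 4 (valence 4) → 0 H
  atom 14: Cl (halogen, monovalent) → 0 H
  atom 15: C, bond orders sum to 3 (valence 4) → 1 H
  atom 16: C, bond orders sum to 3 (valence 4) → 1 H
Totals → C:13, H:11, Br:1, Cl:1, N:1.
In Hill order: C13H11BrClN.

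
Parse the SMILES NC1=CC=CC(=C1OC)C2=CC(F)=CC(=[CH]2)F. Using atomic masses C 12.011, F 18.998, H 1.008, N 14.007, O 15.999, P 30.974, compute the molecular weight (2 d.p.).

235.23 g/mol

First, the molecular formula is C13H11F2NO (counting implicit H from valence).
  C: 13 × 12.011 = 156.143
  F: 2 × 18.998 = 37.996
  H: 11 × 1.008 = 11.088
  N: 1 × 14.007 = 14.007
  O: 1 × 15.999 = 15.999
Sum: 13×12.011 + 2×18.998 + 11×1.008 + 1×14.007 + 1×15.999 = 235.233 → 235.23 g/mol.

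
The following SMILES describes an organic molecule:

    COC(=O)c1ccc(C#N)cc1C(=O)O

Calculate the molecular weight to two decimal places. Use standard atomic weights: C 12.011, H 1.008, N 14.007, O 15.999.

First, the molecular formula is C10H7NO4 (counting implicit H from valence).
  C: 10 × 12.011 = 120.110
  H: 7 × 1.008 = 7.056
  N: 1 × 14.007 = 14.007
  O: 4 × 15.999 = 63.996
Sum: 10×12.011 + 7×1.008 + 1×14.007 + 4×15.999 = 205.169 → 205.17 g/mol.

205.17 g/mol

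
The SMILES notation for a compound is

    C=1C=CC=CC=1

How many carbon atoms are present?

Count every carbon token in the SMILES (each C, including those in ring-closure positions and inside branches).
Carbon count: 6.

6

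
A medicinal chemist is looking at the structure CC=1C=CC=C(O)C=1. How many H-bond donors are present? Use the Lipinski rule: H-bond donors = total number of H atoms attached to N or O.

1

Donors: find every N or O and count the H atoms it carries.
  atom 7 (O): bond orders sum to 1 → 1 H
Lipinski HBD = 1.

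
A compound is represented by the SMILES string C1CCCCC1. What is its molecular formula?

C6H12

Walk through each heavy atom and fill implicit hydrogens from standard valence (C 4, N 3, O 2, S 2, halogen 1):
  atom 1: C, bond orders sum to 2 (valence 4) → 2 H
  atom 2: C, bond orders sum to 2 (valence 4) → 2 H
  atom 3: C, bond orders sum to 2 (valence 4) → 2 H
  atom 4: C, bond orders sum to 2 (valence 4) → 2 H
  atom 5: C, bond orders sum to 2 (valence 4) → 2 H
  atom 6: C, bond orders sum to 2 (valence 4) → 2 H
Totals → C:6, H:12.
In Hill order: C6H12.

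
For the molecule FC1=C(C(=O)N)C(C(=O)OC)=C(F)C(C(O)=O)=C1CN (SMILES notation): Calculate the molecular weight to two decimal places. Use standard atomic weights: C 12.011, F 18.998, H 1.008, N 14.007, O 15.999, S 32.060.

First, the molecular formula is C11H10F2N2O5 (counting implicit H from valence).
  C: 11 × 12.011 = 132.121
  F: 2 × 18.998 = 37.996
  H: 10 × 1.008 = 10.080
  N: 2 × 14.007 = 28.014
  O: 5 × 15.999 = 79.995
Sum: 11×12.011 + 2×18.998 + 10×1.008 + 2×14.007 + 5×15.999 = 288.206 → 288.21 g/mol.

288.21 g/mol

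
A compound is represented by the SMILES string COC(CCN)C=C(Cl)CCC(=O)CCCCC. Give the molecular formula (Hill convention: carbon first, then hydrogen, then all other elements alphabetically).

C14H26ClNO2

Walk through each heavy atom and fill implicit hydrogens from standard valence (C 4, N 3, O 2, S 2, halogen 1):
  atom 1: C, bond orders sum to 1 (valence 4) → 3 H
  atom 2: O, bond orders sum to 2 (valence 2) → 0 H
  atom 3: C, bond orders sum to 3 (valence 4) → 1 H
  atom 4: C, bond orders sum to 2 (valence 4) → 2 H
  atom 5: C, bond orders sum to 2 (valence 4) → 2 H
  atom 6: N, bond orders sum to 1 (valence 3) → 2 H
  atom 7: C, bond orders sum to 3 (valence 4) → 1 H
  atom 8: C, bond orders sum to 4 (valence 4) → 0 H
  atom 9: Cl (halogen, monovalent) → 0 H
  atom 10: C, bond orders sum to 2 (valence 4) → 2 H
  atom 11: C, bond orders sum to 2 (valence 4) → 2 H
  atom 12: C, bond orders sum to 4 (valence 4) → 0 H
  atom 13: O, bond orders sum to 2 (valence 2) → 0 H
  atom 14: C, bond orders sum to 2 (valence 4) → 2 H
  atom 15: C, bond orders sum to 2 (valence 4) → 2 H
  atom 16: C, bond orders sum to 2 (valence 4) → 2 H
  atom 17: C, bond orders sum to 2 (valence 4) → 2 H
  atom 18: C, bond orders sum to 1 (valence 4) → 3 H
Totals → C:14, H:26, Cl:1, N:1, O:2.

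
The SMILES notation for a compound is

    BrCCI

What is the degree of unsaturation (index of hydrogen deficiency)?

Degree of unsaturation = (number of rings) + (number of π bonds).
Ring closures in the SMILES: 0.
π bonds: none → 0 DoU from unsaturation.
Total DoU = 0 + 0 = 0.

0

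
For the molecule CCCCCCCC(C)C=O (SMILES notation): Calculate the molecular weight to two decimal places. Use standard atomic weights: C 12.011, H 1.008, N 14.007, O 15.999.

156.27 g/mol

First, the molecular formula is C10H20O (counting implicit H from valence).
  C: 10 × 12.011 = 120.110
  H: 20 × 1.008 = 20.160
  O: 1 × 15.999 = 15.999
Sum: 10×12.011 + 20×1.008 + 1×15.999 = 156.269 → 156.27 g/mol.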